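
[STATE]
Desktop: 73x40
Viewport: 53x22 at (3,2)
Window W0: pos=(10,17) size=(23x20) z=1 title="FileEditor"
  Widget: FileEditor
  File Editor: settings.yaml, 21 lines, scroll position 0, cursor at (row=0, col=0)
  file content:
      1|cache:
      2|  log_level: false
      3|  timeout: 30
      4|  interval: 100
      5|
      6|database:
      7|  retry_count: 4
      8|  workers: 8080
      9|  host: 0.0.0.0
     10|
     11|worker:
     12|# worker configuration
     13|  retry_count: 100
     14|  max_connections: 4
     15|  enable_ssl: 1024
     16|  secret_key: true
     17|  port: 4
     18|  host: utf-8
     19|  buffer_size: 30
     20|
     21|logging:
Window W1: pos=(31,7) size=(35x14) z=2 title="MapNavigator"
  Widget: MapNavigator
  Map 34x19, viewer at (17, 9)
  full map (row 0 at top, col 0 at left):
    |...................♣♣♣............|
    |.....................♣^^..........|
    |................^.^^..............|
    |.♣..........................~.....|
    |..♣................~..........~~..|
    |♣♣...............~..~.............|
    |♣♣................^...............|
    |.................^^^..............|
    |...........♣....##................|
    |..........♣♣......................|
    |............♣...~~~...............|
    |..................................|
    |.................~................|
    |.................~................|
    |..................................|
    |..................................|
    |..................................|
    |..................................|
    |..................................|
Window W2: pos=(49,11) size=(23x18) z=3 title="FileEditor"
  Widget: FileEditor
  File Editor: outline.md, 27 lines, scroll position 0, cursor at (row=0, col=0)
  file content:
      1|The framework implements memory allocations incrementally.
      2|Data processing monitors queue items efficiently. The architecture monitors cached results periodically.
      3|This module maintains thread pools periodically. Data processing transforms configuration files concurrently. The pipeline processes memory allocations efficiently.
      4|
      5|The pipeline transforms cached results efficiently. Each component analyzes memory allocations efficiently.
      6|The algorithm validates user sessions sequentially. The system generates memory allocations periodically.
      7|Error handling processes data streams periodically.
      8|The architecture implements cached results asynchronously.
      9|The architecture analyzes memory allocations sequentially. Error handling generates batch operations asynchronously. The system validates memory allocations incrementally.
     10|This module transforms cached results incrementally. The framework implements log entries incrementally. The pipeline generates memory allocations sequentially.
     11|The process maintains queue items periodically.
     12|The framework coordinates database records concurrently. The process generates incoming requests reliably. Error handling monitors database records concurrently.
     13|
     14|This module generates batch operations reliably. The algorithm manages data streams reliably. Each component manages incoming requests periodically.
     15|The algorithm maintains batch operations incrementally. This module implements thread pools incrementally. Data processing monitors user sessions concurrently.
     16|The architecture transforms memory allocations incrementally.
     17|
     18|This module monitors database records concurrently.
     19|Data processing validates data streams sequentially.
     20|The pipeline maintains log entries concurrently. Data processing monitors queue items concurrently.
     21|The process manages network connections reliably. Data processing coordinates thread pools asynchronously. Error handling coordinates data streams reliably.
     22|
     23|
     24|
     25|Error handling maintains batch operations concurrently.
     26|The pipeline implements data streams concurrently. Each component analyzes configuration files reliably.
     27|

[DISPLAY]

                                                     
                                                     
                                                     
                                                     
                                                     
                            ┏━━━━━━━━━━━━━━━━━━━━━━━━
                            ┃ MapNavigator           
                            ┠────────────────────────
                            ┃.♣................~.....
                            ┃♣...............~┏━━━━━━
                            ┃♣................┃ FileE
                            ┃................^┠──────
                            ┃..........♣....##┃█he fr
                            ┃.........♣♣.....@┃Data p
                            ┃...........♣...~~┃This m
       ┏━━━━━━━━━━━━━━━━━━━━┃.................┃      
       ┃ FileEditor         ┃................~┃The pi
       ┠────────────────────┃................~┃The al
       ┃█ache:              ┗━━━━━━━━━━━━━━━━━┃Error 
       ┃  log_level: false  █┃                ┃The ar
       ┃  timeout: 30       ░┃                ┃The ar
       ┃  interval: 100     ░┃                ┃This m


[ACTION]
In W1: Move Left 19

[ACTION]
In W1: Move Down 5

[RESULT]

                                                     
                                                     
                                                     
                                                     
                                                     
                            ┏━━━━━━━━━━━━━━━━━━━━━━━━
                            ┃ MapNavigator           
                            ┠────────────────────────
                            ┃                ........
                            ┃                .┏━━━━━━
                            ┃                .┃ FileE
                            ┃                .┠──────
                            ┃                .┃█he fr
                            ┃                @┃Data p
                            ┃                .┃This m
       ┏━━━━━━━━━━━━━━━━━━━━┃                .┃      
       ┃ FileEditor         ┃                .┃The pi
       ┠────────────────────┃                .┃The al
       ┃█ache:              ┗━━━━━━━━━━━━━━━━━┃Error 
       ┃  log_level: false  █┃                ┃The ar
       ┃  timeout: 30       ░┃                ┃The ar
       ┃  interval: 100     ░┃                ┃This m


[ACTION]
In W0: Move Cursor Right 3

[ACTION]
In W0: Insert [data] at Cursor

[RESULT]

                                                     
                                                     
                                                     
                                                     
                                                     
                            ┏━━━━━━━━━━━━━━━━━━━━━━━━
                            ┃ MapNavigator           
                            ┠────────────────────────
                            ┃                ........
                            ┃                .┏━━━━━━
                            ┃                .┃ FileE
                            ┃                .┠──────
                            ┃                .┃█he fr
                            ┃                @┃Data p
                            ┃                .┃This m
       ┏━━━━━━━━━━━━━━━━━━━━┃                .┃      
       ┃ FileEditor         ┃                .┃The pi
       ┠────────────────────┃                .┃The al
       ┃cacdata█e:          ┗━━━━━━━━━━━━━━━━━┃Error 
       ┃  log_level: false  █┃                ┃The ar
       ┃  timeout: 30       ░┃                ┃The ar
       ┃  interval: 100     ░┃                ┃This m


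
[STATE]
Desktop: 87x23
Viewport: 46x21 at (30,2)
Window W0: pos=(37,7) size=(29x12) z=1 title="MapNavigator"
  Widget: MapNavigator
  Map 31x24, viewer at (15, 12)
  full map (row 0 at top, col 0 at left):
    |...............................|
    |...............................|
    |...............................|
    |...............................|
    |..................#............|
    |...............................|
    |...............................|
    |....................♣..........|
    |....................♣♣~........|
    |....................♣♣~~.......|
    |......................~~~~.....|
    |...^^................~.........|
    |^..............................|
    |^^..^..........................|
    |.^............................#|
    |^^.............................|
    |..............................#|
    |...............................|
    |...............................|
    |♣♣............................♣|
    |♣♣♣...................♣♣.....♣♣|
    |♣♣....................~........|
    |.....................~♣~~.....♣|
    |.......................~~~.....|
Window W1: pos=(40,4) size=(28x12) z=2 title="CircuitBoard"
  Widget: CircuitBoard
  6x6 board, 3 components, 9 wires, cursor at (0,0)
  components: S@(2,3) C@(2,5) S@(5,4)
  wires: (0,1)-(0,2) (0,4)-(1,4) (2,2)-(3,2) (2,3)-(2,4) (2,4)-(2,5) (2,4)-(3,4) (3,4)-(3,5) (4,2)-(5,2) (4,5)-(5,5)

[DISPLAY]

                                              
                                              
          ┏━━━━━━━━━━━━━━━━━━━━━━━━━━┓        
          ┃ CircuitBoard             ┃        
          ┠──────────────────────────┨        
       ┏━━┃   0 1 2 3 4 5            ┃        
       ┃ M┃0  [.]  · ─ ·       ·     ┃        
       ┠──┃                    │     ┃        
       ┃..┃1                   ·     ┃        
       ┃..┃                          ┃        
       ┃..┃2           ·   S ─ · ─ C ┃        
       ┃.^┃            │       │     ┃        
       ┃..┃3           ·       · ─ · ┃        
       ┃..┗━━━━━━━━━━━━━━━━━━━━━━━━━━┛        
       ┃...........................┃          
       ┃...........................┃          
       ┗━━━━━━━━━━━━━━━━━━━━━━━━━━━┛          
                                              
                                              
                                              
                                              


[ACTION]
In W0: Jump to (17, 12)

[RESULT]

                                              
                                              
          ┏━━━━━━━━━━━━━━━━━━━━━━━━━━┓        
          ┃ CircuitBoard             ┃        
          ┠──────────────────────────┨        
       ┏━━┃   0 1 2 3 4 5            ┃        
       ┃ M┃0  [.]  · ─ ·       ·     ┃        
       ┠──┃                    │     ┃        
       ┃..┃1                   ·     ┃        
       ┃..┃                          ┃        
       ┃..┃2           ·   S ─ · ─ C ┃        
       ┃^.┃            │       │     ┃        
       ┃..┃3           ·       · ─ · ┃        
       ┃^.┗━━━━━━━━━━━━━━━━━━━━━━━━━━┛        
       ┃..........................#┃          
       ┃...........................┃          
       ┗━━━━━━━━━━━━━━━━━━━━━━━━━━━┛          
                                              
                                              
                                              
                                              


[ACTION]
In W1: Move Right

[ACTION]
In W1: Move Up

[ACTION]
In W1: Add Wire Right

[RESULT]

                                              
                                              
          ┏━━━━━━━━━━━━━━━━━━━━━━━━━━┓        
          ┃ CircuitBoard             ┃        
          ┠──────────────────────────┨        
       ┏━━┃   0 1 2 3 4 5            ┃        
       ┃ M┃0      [.]─ ·       ·     ┃        
       ┠──┃                    │     ┃        
       ┃..┃1                   ·     ┃        
       ┃..┃                          ┃        
       ┃..┃2           ·   S ─ · ─ C ┃        
       ┃^.┃            │       │     ┃        
       ┃..┃3           ·       · ─ · ┃        
       ┃^.┗━━━━━━━━━━━━━━━━━━━━━━━━━━┛        
       ┃..........................#┃          
       ┃...........................┃          
       ┗━━━━━━━━━━━━━━━━━━━━━━━━━━━┛          
                                              
                                              
                                              
                                              


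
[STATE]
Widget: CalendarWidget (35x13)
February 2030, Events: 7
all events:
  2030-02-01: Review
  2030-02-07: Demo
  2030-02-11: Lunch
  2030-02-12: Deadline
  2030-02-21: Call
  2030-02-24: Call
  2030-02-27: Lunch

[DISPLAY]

           February 2030           
Mo Tu We Th Fr Sa Su               
             1*  2  3              
 4  5  6  7*  8  9 10              
11* 12* 13 14 15 16 17             
18 19 20 21* 22 23 24*             
25 26 27* 28                       
                                   
                                   
                                   
                                   
                                   
                                   


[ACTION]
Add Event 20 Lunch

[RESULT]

           February 2030           
Mo Tu We Th Fr Sa Su               
             1*  2  3              
 4  5  6  7*  8  9 10              
11* 12* 13 14 15 16 17             
18 19 20* 21* 22 23 24*            
25 26 27* 28                       
                                   
                                   
                                   
                                   
                                   
                                   


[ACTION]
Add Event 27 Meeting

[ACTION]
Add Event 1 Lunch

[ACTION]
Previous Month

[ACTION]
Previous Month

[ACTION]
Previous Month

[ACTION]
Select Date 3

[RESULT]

           November 2029           
Mo Tu We Th Fr Sa Su               
          1  2 [ 3]  4             
 5  6  7  8  9 10 11               
12 13 14 15 16 17 18               
19 20 21 22 23 24 25               
26 27 28 29 30                     
                                   
                                   
                                   
                                   
                                   
                                   


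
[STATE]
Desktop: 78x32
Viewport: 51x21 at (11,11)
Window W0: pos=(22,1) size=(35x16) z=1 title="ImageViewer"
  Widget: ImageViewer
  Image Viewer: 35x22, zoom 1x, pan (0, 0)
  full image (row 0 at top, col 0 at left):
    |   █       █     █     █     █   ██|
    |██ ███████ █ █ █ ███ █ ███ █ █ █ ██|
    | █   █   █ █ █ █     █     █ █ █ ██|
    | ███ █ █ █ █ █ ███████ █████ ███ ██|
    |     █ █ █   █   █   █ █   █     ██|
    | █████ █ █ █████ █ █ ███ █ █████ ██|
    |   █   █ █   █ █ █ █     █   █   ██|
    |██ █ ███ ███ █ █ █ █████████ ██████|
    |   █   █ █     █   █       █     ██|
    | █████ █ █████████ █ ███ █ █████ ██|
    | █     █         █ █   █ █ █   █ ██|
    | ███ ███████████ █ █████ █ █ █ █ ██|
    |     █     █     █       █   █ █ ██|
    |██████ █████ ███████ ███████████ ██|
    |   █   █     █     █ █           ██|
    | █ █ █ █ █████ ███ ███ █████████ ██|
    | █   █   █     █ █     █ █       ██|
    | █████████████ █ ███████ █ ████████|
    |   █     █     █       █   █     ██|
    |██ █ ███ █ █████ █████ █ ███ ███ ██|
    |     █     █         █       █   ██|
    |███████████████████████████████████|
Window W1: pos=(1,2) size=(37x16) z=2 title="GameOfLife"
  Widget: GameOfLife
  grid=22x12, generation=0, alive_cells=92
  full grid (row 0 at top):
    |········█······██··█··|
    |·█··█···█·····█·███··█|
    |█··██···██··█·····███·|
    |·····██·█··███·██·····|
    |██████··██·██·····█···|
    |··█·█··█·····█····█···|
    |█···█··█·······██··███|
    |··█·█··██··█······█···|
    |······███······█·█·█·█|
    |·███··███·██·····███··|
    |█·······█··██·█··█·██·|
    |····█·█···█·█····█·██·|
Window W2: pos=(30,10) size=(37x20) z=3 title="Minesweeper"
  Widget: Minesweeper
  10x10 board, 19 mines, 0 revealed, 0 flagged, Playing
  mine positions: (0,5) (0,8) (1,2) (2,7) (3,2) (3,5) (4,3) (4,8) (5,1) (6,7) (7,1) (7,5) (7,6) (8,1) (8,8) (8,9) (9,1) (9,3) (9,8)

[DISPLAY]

····█····█···      ┃ Minesweeper                   
······██··███      ┠───────────────────────────────
··█······█···      ┃■■■■■■■■■■                     
······█·█·█·█      ┃■■■■■■■■■■                     
·██·····███··      ┃■■■■■■■■■■                     
··██·█··█·██·      ┃■■■■■■■■■■                     
━━━━━━━━━━━━━━━━━━━┃■■■■■■■■■■                     
                   ┃■■■■■■■■■■                     
                   ┃■■■■■■■■■■                     
                   ┃■■■■■■■■■■                     
                   ┃■■■■■■■■■■                     
                   ┃■■■■■■■■■■                     
                   ┃                               
                   ┃                               
                   ┃                               
                   ┃                               
                   ┃                               
                   ┃                               
                   ┗━━━━━━━━━━━━━━━━━━━━━━━━━━━━━━━
                                                   
                                                   


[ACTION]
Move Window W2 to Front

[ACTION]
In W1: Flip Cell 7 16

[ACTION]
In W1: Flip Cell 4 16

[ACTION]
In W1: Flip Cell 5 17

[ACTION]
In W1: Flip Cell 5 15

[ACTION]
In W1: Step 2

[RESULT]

███·███··█·█·      ┃ Minesweeper                   
····███··█·██      ┠───────────────────────────────
·········█··█      ┃■■■■■■■■■■                     
·█·█·····███·      ┃■■■■■■■■■■                     
██··█··███···      ┃■■■■■■■■■■                     
·······███···      ┃■■■■■■■■■■                     
━━━━━━━━━━━━━━━━━━━┃■■■■■■■■■■                     
                   ┃■■■■■■■■■■                     
                   ┃■■■■■■■■■■                     
                   ┃■■■■■■■■■■                     
                   ┃■■■■■■■■■■                     
                   ┃■■■■■■■■■■                     
                   ┃                               
                   ┃                               
                   ┃                               
                   ┃                               
                   ┃                               
                   ┃                               
                   ┗━━━━━━━━━━━━━━━━━━━━━━━━━━━━━━━
                                                   
                                                   


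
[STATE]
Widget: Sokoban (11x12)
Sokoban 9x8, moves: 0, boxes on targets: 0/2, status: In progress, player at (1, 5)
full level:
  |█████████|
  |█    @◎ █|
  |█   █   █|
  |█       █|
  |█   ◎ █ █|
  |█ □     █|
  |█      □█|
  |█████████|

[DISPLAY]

█████████  
█    @◎ █  
█   █   █  
█       █  
█   ◎ █ █  
█ □     █  
█      □█  
█████████  
Moves: 0  0
           
           
           


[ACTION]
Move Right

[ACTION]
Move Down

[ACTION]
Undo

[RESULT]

█████████  
█     + █  
█   █   █  
█       █  
█   ◎ █ █  
█ □     █  
█      □█  
█████████  
Moves: 1  0
           
           
           


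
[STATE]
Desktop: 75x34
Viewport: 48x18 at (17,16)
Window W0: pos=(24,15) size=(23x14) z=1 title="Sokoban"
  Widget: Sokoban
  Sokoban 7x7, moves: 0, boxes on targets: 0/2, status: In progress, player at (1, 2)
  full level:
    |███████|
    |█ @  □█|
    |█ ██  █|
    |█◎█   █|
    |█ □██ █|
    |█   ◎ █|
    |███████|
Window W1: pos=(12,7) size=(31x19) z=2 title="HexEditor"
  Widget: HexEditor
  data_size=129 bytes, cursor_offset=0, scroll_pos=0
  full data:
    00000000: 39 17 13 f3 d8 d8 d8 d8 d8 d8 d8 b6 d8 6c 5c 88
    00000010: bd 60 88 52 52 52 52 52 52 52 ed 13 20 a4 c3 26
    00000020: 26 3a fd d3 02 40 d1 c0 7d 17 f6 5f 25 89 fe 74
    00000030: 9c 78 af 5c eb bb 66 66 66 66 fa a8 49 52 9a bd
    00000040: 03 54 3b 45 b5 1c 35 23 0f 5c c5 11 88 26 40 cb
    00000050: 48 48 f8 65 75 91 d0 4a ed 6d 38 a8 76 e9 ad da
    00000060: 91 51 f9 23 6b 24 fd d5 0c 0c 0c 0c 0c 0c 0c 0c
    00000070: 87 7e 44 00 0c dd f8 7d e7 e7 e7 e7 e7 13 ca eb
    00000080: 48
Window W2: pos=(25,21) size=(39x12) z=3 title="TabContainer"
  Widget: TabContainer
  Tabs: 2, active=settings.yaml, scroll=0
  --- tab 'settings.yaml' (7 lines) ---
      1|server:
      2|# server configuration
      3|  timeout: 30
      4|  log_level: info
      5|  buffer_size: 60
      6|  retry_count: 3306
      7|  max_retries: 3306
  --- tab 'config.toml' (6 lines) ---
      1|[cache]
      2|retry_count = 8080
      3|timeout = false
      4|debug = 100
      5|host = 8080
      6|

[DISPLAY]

0060  91 51 f9 23 6b 24 f┃   ┃                  
0070  87 7e 44 00 0c dd f┃───┨                  
0080  48                 ┃   ┃                  
                         ┃   ┃                  
                         ┃   ┃                  
        ┏━━━━━━━━━━━━━━━━━━━━━━━━━━━━━━━━━━━━━┓ 
        ┃ TabContainer                        ┃ 
        ┠─────────────────────────────────────┨ 
        ┃[settings.yaml]│ config.toml         ┃ 
━━━━━━━━┃─────────────────────────────────────┃ 
       ┃┃server:                              ┃ 
       ┃┃# server configuration               ┃ 
       ┗┃  timeout: 30                        ┃ 
        ┃  log_level: info                    ┃ 
        ┃  buffer_size: 60                    ┃ 
        ┃  retry_count: 3306                  ┃ 
        ┗━━━━━━━━━━━━━━━━━━━━━━━━━━━━━━━━━━━━━┛ 
                                                


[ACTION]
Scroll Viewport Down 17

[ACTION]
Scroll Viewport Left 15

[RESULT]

          ┃00000060  91 51 f9 23 6b 24 f┃   ┃   
          ┃00000070  87 7e 44 00 0c dd f┃───┨   
          ┃00000080  48                 ┃   ┃   
          ┃                             ┃   ┃   
          ┃                             ┃   ┃   
          ┃            ┏━━━━━━━━━━━━━━━━━━━━━━━━
          ┃            ┃ TabContainer           
          ┃            ┠────────────────────────
          ┃            ┃[settings.yaml]│ config.
          ┗━━━━━━━━━━━━┃────────────────────────
                      ┃┃server:                 
                      ┃┃# server configuration  
                      ┗┃  timeout: 30           
                       ┃  log_level: info       
                       ┃  buffer_size: 60       
                       ┃  retry_count: 3306     
                       ┗━━━━━━━━━━━━━━━━━━━━━━━━
                                                


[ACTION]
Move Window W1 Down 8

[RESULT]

          ┃ HexEditor                   ┃   ┃   
          ┠─────────────────────────────┨───┨   
          ┃00000000  39 17 13 f3 d8 d8 d┃   ┃   
          ┃00000010  bd 60 88 52 52 52 5┃   ┃   
          ┃00000020  26 3a fd d3 02 40 d┃   ┃   
          ┃00000030  9c┏━━━━━━━━━━━━━━━━━━━━━━━━
          ┃00000040  03┃ TabContainer           
          ┃00000050  48┠────────────────────────
          ┃00000060  91┃[settings.yaml]│ config.
          ┃00000070  87┃────────────────────────
          ┃00000080  48┃server:                 
          ┃            ┃# server configuration  
          ┃            ┃  timeout: 30           
          ┃            ┃  log_level: info       
          ┃            ┃  buffer_size: 60       
          ┃            ┃  retry_count: 3306     
          ┃            ┗━━━━━━━━━━━━━━━━━━━━━━━━
          ┗━━━━━━━━━━━━━━━━━━━━━━━━━━━━━┛       


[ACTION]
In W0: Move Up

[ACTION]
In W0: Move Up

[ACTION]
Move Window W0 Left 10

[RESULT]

          ┃ HexEditor                   ┃       
          ┠─────────────────────────────┨       
          ┃00000000  39 17 13 f3 d8 d8 d┃       
          ┃00000010  bd 60 88 52 52 52 5┃       
          ┃00000020  26 3a fd d3 02 40 d┃       
          ┃00000030  9c┏━━━━━━━━━━━━━━━━━━━━━━━━
          ┃00000040  03┃ TabContainer           
          ┃00000050  48┠────────────────────────
          ┃00000060  91┃[settings.yaml]│ config.
          ┃00000070  87┃────────────────────────
          ┃00000080  48┃server:                 
          ┃            ┃# server configuration  
          ┃            ┃  timeout: 30           
          ┃            ┃  log_level: info       
          ┃            ┃  buffer_size: 60       
          ┃            ┃  retry_count: 3306     
          ┃            ┗━━━━━━━━━━━━━━━━━━━━━━━━
          ┗━━━━━━━━━━━━━━━━━━━━━━━━━━━━━┛       


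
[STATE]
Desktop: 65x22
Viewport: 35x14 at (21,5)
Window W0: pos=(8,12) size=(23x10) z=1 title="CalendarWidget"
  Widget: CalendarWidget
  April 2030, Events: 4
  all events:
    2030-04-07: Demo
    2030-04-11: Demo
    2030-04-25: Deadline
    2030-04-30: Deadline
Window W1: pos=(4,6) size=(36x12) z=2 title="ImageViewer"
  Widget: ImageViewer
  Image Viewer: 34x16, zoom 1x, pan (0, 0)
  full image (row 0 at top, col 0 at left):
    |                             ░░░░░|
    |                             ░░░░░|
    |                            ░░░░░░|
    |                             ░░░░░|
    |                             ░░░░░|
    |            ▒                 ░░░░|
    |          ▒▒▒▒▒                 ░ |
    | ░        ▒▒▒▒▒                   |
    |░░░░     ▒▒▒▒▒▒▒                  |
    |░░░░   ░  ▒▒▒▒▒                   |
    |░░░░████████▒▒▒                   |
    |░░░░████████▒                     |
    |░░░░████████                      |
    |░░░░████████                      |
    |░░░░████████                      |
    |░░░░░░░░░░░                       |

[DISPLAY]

                                   
━━━━━━━━━━━━━━━━━━┓                
                  ┃                
──────────────────┨                
             ░░░░░┃                
             ░░░░░┃                
            ░░░░░░┃                
             ░░░░░┃                
             ░░░░░┃                
              ░░░░┃                
                ░ ┃                
                  ┃                
━━━━━━━━━━━━━━━━━━┛                
 12 13 14┃                         


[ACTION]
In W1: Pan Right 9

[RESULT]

                                   
━━━━━━━━━━━━━━━━━━┓                
                  ┃                
──────────────────┨                
    ░░░░░         ┃                
    ░░░░░         ┃                
   ░░░░░░         ┃                
    ░░░░░         ┃                
    ░░░░░         ┃                
     ░░░░         ┃                
       ░          ┃                
                  ┃                
━━━━━━━━━━━━━━━━━━┛                
 12 13 14┃                         


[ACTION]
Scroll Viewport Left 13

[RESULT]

                                   
━━━━━━━━━━━━━━━━━━━━━━━━━━━━━━━┓   
ageViewer                      ┃   
───────────────────────────────┨   
                 ░░░░░         ┃   
                 ░░░░░         ┃   
                ░░░░░░         ┃   
                 ░░░░░         ┃   
                 ░░░░░         ┃   
▒                 ░░░░         ┃   
▒▒▒                 ░          ┃   
▒▒▒                            ┃   
━━━━━━━━━━━━━━━━━━━━━━━━━━━━━━━┛   
┃ 8  9 10 11* 12 13 14┃            


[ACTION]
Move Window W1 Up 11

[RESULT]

                ░░░░░░         ┃   
                 ░░░░░         ┃   
                 ░░░░░         ┃   
▒                 ░░░░         ┃   
▒▒▒                 ░          ┃   
▒▒▒                            ┃   
━━━━━━━━━━━━━━━━━━━━━━━━━━━━━━━┛   
┏━━━━━━━━━━━━━━━━━━━━━┓            
┃ CalendarWidget      ┃            
┠─────────────────────┨            
┃      April 2030     ┃            
┃Mo Tu We Th Fr Sa Su ┃            
┃ 1  2  3  4  5  6  7*┃            
┃ 8  9 10 11* 12 13 14┃            


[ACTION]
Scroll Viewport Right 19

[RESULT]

░░░         ┃                      
░░░         ┃                      
░░░         ┃                      
░░░         ┃                      
 ░          ┃                      
            ┃                      
━━━━━━━━━━━━┛                      
━━━┓                               
   ┃                               
───┨                               
   ┃                               
Su ┃                               
 7*┃                               
 14┃                               


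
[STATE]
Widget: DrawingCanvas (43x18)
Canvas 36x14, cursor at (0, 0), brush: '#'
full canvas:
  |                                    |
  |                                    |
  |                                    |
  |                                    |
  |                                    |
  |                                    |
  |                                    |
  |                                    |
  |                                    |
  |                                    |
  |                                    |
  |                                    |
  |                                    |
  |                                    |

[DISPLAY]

+                                          
                                           
                                           
                                           
                                           
                                           
                                           
                                           
                                           
                                           
                                           
                                           
                                           
                                           
                                           
                                           
                                           
                                           


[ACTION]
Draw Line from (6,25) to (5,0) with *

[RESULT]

+                                          
                                           
                                           
                                           
                                           
*************                              
             *************                 
                                           
                                           
                                           
                                           
                                           
                                           
                                           
                                           
                                           
                                           
                                           


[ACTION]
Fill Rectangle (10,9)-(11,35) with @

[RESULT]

+                                          
                                           
                                           
                                           
                                           
*************                              
             *************                 
                                           
                                           
                                           
         @@@@@@@@@@@@@@@@@@@@@@@@@@@       
         @@@@@@@@@@@@@@@@@@@@@@@@@@@       
                                           
                                           
                                           
                                           
                                           
                                           


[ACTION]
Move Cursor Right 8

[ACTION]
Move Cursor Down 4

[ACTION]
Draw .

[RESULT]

                                           
                                           
                                           
                                           
        .                                  
*************                              
             *************                 
                                           
                                           
                                           
         @@@@@@@@@@@@@@@@@@@@@@@@@@@       
         @@@@@@@@@@@@@@@@@@@@@@@@@@@       
                                           
                                           
                                           
                                           
                                           
                                           


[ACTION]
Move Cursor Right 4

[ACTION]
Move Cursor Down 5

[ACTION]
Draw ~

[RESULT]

                                           
                                           
                                           
                                           
        .                                  
*************                              
             *************                 
                                           
                                           
            ~                              
         @@@@@@@@@@@@@@@@@@@@@@@@@@@       
         @@@@@@@@@@@@@@@@@@@@@@@@@@@       
                                           
                                           
                                           
                                           
                                           
                                           


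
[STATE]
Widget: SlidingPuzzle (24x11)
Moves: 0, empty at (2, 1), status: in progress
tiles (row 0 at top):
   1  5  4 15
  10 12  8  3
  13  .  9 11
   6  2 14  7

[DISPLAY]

┌────┬────┬────┬────┐   
│  1 │  5 │  4 │ 15 │   
├────┼────┼────┼────┤   
│ 10 │ 12 │  8 │  3 │   
├────┼────┼────┼────┤   
│ 13 │    │  9 │ 11 │   
├────┼────┼────┼────┤   
│  6 │  2 │ 14 │  7 │   
└────┴────┴────┴────┘   
Moves: 0                
                        


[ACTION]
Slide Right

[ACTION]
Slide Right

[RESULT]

┌────┬────┬────┬────┐   
│  1 │  5 │  4 │ 15 │   
├────┼────┼────┼────┤   
│ 10 │ 12 │  8 │  3 │   
├────┼────┼────┼────┤   
│    │ 13 │  9 │ 11 │   
├────┼────┼────┼────┤   
│  6 │  2 │ 14 │  7 │   
└────┴────┴────┴────┘   
Moves: 1                
                        


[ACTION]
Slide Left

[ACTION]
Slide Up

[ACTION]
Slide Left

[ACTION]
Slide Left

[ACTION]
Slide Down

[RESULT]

┌────┬────┬────┬────┐   
│  1 │  5 │  4 │ 15 │   
├────┼────┼────┼────┤   
│ 10 │ 12 │  8 │  3 │   
├────┼────┼────┼────┤   
│ 13 │  2 │  9 │    │   
├────┼────┼────┼────┤   
│  6 │ 14 │  7 │ 11 │   
└────┴────┴────┴────┘   
Moves: 6                
                        
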